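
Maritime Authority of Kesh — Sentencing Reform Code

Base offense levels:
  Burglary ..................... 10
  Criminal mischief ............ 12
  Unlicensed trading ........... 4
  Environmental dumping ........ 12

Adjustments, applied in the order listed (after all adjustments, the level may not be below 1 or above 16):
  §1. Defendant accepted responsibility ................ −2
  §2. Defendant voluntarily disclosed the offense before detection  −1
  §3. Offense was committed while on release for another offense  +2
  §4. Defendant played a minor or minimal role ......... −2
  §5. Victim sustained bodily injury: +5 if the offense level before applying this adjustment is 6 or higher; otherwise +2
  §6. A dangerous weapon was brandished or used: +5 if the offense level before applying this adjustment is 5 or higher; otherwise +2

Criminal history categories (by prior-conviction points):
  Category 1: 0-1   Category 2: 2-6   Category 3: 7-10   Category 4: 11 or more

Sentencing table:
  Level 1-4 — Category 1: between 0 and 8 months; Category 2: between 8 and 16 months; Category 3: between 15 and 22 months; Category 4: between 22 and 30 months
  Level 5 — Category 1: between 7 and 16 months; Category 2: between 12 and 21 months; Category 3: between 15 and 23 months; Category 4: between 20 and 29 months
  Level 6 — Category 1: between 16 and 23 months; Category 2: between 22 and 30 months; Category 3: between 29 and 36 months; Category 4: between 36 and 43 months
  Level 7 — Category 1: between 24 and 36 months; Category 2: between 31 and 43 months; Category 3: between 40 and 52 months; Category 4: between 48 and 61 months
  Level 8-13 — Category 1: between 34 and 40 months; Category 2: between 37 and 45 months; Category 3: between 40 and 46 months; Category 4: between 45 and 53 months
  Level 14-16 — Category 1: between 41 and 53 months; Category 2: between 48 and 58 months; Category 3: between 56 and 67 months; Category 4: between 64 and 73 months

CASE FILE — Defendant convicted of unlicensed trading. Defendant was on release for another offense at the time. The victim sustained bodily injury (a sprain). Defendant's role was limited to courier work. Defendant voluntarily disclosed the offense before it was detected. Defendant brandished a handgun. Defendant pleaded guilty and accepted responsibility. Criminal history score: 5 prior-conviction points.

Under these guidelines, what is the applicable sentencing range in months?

12-21 months

Base offense level for unlicensed trading: 4.
§1 applies: 4 − 2 = 2.
§2 applies: 2 − 1 = 1.
§3 applies: 1 + 2 = 3.
§4 applies: 3 − 2 = 1.
§5 applies (level before this adjustment is 1 < 6, so +2): 1 + 2 = 3.
§6 applies (level before this adjustment is 3 < 5, so +2): 3 + 2 = 5.
Final offense level: 5.
Criminal history: 5 prior points → Category 2 (2-6).
Level 5 falls in the 5 band.
Grid: Level 5 × Category 2 = 12-21 months.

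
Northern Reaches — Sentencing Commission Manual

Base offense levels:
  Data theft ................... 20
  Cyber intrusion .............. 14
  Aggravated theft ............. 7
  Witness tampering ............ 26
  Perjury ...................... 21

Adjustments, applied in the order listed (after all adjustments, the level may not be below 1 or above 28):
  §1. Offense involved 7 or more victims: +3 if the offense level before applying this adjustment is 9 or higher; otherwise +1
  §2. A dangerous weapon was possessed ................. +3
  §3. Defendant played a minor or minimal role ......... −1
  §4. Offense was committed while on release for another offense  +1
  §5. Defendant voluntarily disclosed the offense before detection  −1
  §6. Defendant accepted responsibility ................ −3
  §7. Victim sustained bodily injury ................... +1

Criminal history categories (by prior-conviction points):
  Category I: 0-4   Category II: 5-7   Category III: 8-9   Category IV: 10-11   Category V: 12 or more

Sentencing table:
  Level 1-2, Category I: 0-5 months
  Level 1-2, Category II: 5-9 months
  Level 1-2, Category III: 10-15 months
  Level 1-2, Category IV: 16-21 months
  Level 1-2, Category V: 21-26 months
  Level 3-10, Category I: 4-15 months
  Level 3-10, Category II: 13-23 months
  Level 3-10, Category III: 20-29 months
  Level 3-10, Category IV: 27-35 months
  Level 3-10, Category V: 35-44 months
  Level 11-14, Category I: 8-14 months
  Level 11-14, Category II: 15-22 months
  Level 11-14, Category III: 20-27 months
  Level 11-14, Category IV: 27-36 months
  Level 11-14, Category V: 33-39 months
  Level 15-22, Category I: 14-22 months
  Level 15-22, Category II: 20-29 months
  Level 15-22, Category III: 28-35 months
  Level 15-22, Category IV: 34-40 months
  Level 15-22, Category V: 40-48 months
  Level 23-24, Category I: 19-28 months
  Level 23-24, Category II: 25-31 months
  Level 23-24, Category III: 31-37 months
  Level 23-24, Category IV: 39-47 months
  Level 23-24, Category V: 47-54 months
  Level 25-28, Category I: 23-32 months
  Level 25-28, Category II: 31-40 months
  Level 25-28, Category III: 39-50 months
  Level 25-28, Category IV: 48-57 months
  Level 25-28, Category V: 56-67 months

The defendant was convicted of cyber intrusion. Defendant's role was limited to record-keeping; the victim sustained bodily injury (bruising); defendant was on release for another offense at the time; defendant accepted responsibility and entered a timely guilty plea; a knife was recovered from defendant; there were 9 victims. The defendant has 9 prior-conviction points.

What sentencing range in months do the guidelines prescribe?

Base offense level for cyber intrusion: 14.
§1 applies (level before this adjustment is 14 ≥ 9, so +3): 14 + 3 = 17.
§2 applies: 17 + 3 = 20.
§3 applies: 20 − 1 = 19.
§4 applies: 19 + 1 = 20.
§6 applies: 20 − 3 = 17.
§7 applies: 17 + 1 = 18.
Final offense level: 18.
Criminal history: 9 prior points → Category III (8-9).
Level 18 falls in the 15-22 band.
Grid: Level 15-22 × Category III = 28-35 months.

28-35 months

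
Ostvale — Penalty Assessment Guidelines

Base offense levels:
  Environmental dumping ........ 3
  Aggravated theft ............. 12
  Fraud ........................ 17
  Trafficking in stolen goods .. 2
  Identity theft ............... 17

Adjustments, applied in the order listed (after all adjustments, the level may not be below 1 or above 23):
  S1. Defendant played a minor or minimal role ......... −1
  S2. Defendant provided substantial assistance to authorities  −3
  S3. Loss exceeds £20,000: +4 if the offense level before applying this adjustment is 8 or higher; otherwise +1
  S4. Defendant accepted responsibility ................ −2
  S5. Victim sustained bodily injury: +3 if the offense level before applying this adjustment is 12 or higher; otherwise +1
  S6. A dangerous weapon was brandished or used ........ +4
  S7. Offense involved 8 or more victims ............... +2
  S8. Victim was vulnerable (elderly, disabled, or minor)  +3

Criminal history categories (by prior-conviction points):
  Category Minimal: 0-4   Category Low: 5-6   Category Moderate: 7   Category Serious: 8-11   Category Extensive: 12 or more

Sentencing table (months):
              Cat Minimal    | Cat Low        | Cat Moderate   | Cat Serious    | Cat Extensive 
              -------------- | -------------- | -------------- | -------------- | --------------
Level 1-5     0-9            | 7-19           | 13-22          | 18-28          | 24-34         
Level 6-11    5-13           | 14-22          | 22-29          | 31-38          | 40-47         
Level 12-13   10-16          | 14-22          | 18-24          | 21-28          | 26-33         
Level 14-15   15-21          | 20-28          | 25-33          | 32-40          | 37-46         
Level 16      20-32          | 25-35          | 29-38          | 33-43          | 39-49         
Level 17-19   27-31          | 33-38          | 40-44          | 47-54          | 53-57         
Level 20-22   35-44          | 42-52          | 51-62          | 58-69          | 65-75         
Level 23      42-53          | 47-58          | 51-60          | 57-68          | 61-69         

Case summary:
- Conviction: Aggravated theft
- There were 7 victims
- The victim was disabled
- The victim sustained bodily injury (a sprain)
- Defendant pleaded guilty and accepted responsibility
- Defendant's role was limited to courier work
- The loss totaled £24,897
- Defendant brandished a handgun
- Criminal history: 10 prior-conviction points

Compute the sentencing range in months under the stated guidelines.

Base offense level for aggravated theft: 12.
S1 applies: 12 − 1 = 11.
S3 applies (level before this adjustment is 11 ≥ 8, so +4): 11 + 4 = 15.
S4 applies: 15 − 2 = 13.
S5 applies (level before this adjustment is 13 ≥ 12, so +3): 13 + 3 = 16.
S6 applies: 16 + 4 = 20.
S8 applies: 20 + 3 = 23.
Final offense level: 23.
Criminal history: 10 prior points → Category Serious (8-11).
Level 23 falls in the 23 band.
Grid: Level 23 × Category Serious = 57-68 months.

57-68 months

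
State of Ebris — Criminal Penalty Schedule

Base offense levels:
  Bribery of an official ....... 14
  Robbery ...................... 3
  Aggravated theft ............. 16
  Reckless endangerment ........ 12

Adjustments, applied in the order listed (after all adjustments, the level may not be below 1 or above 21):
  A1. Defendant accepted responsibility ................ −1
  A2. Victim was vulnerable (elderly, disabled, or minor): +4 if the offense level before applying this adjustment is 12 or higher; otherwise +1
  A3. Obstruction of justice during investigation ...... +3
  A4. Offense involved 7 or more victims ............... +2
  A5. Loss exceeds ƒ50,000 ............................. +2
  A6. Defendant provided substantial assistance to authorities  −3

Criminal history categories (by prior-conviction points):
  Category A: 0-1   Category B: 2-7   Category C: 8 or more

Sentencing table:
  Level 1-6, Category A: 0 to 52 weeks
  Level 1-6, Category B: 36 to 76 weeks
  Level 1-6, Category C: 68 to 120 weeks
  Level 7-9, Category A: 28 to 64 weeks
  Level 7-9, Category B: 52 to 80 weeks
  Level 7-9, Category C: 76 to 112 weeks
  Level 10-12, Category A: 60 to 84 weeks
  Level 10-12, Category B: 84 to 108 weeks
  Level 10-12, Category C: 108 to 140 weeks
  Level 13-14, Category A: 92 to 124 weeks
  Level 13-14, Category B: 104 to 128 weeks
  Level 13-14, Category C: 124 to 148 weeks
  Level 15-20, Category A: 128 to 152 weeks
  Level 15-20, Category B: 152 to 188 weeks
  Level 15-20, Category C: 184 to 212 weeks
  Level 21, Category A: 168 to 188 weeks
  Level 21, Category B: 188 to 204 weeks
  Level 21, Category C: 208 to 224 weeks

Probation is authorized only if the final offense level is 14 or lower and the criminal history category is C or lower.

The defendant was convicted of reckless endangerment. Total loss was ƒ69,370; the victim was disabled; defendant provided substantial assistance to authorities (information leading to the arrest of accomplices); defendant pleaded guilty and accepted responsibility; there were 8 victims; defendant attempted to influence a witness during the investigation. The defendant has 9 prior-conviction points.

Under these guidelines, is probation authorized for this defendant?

No

Base offense level for reckless endangerment: 12.
A1 applies: 12 − 1 = 11.
A2 applies (level before this adjustment is 11 < 12, so +1): 11 + 1 = 12.
A3 applies: 12 + 3 = 15.
A4 applies: 15 + 2 = 17.
A5 applies: 17 + 2 = 19.
A6 applies: 19 − 3 = 16.
Final offense level: 16.
Criminal history: 9 prior points → Category C (8+).
Level 16 falls in the 15-20 band.
Grid: Level 15-20 × Category C = 184-212 weeks.
Probation check: level 16 > 14 and category C ≤ C → not eligible.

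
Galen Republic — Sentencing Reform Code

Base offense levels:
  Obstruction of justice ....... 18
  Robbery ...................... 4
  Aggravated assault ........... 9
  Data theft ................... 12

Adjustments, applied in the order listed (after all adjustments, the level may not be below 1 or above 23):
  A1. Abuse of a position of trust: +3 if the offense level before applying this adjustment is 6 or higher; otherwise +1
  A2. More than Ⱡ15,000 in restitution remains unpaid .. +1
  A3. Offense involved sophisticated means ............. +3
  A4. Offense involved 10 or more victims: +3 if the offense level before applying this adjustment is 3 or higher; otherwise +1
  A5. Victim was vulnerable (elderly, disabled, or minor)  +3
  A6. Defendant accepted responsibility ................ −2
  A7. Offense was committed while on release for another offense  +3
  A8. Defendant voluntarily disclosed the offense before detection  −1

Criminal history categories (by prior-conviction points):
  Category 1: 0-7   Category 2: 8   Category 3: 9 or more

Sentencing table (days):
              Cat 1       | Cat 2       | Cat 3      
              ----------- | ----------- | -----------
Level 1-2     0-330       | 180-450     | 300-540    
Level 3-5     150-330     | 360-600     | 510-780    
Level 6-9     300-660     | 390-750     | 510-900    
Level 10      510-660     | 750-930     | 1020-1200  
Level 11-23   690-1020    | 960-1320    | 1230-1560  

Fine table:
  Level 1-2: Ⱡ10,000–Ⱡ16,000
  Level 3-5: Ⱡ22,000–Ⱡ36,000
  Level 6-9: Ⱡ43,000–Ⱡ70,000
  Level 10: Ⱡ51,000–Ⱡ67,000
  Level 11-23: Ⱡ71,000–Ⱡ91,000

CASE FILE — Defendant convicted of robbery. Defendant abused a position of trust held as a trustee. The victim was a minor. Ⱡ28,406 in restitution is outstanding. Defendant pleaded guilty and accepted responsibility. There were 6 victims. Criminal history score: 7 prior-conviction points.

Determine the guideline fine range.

Ⱡ43,000–Ⱡ70,000

Base offense level for robbery: 4.
A1 applies (level before this adjustment is 4 < 6, so +1): 4 + 1 = 5.
A2 applies: 5 + 1 = 6.
A3 does not apply.
A5 applies: 6 + 3 = 9.
A6 applies: 9 − 2 = 7.
Final offense level: 7.
Level 7 falls in the 6-9 band.
Fine table: Level 6-9 → Ⱡ43,000–Ⱡ70,000.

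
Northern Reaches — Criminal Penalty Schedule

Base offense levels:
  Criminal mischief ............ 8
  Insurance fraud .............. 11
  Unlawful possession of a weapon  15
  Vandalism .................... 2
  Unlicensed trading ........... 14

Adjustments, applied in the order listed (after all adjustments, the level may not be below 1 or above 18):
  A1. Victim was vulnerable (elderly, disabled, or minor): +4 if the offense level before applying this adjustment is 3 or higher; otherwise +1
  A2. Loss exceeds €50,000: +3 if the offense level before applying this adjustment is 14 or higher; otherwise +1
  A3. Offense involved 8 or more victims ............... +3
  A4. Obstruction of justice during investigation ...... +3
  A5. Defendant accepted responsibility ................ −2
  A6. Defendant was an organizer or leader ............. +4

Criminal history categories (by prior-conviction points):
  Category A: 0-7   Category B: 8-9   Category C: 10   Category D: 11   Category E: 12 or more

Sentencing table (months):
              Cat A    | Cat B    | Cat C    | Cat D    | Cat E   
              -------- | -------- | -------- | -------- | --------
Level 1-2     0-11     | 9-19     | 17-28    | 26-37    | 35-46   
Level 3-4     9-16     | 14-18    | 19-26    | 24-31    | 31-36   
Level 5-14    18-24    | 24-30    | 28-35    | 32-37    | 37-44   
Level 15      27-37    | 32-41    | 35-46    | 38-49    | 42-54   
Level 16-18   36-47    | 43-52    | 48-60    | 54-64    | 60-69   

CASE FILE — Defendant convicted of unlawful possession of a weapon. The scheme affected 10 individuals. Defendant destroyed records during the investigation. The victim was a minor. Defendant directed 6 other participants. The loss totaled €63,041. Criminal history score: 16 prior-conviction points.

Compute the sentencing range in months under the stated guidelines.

Base offense level for unlawful possession of a weapon: 15.
A1 applies (level before this adjustment is 15 ≥ 3, so +4): 15 + 4 = 19.
A2 applies (level before this adjustment is 19 ≥ 14, so +3): 19 + 3 = 22.
A3 applies: 22 + 3 = 25.
A4 applies: 25 + 3 = 28.
A5 does not apply.
A6 applies: 28 + 4 = 32.
Level 32 exceeds the maximum of 18; capped at 18.
Final offense level: 18.
Criminal history: 16 prior points → Category E (12+).
Level 18 falls in the 16-18 band.
Grid: Level 16-18 × Category E = 60-69 months.

60-69 months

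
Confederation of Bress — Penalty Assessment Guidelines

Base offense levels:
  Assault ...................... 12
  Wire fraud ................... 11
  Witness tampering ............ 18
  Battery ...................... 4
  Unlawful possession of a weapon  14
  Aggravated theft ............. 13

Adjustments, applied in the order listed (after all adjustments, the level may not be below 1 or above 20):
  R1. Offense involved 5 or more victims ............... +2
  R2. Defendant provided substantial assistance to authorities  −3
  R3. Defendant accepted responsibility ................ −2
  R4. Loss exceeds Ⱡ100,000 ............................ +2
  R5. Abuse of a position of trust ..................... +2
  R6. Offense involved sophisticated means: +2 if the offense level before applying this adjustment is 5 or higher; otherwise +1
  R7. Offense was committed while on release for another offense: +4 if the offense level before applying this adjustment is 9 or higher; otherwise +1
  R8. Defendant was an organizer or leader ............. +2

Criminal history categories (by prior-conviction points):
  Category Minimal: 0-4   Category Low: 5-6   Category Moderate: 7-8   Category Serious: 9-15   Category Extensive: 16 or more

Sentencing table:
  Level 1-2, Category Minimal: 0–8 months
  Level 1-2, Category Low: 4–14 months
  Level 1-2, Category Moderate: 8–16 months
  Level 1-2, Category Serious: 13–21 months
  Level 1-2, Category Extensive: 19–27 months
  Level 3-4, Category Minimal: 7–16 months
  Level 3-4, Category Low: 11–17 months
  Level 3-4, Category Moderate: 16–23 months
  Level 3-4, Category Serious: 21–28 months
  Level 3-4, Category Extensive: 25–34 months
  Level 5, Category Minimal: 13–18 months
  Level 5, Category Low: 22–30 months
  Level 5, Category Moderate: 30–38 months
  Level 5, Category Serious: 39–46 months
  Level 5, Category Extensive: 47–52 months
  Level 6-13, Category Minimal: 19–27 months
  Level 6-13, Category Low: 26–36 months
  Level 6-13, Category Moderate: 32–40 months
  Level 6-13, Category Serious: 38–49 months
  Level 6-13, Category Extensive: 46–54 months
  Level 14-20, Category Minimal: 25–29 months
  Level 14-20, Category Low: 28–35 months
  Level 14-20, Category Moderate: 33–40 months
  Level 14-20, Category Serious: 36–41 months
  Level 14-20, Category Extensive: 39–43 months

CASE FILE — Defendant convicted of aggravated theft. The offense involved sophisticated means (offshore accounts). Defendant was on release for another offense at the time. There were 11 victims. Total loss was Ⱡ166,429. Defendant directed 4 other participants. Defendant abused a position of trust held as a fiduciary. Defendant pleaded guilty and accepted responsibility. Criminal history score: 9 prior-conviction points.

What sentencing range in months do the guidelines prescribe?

36-41 months

Base offense level for aggravated theft: 13.
R1 applies: 13 + 2 = 15.
R3 applies: 15 − 2 = 13.
R4 applies: 13 + 2 = 15.
R5 applies: 15 + 2 = 17.
R6 applies (level before this adjustment is 17 ≥ 5, so +2): 17 + 2 = 19.
R7 applies (level before this adjustment is 19 ≥ 9, so +4): 19 + 4 = 23.
R8 applies: 23 + 2 = 25.
Level 25 exceeds the maximum of 20; capped at 20.
Final offense level: 20.
Criminal history: 9 prior points → Category Serious (9-15).
Level 20 falls in the 14-20 band.
Grid: Level 14-20 × Category Serious = 36-41 months.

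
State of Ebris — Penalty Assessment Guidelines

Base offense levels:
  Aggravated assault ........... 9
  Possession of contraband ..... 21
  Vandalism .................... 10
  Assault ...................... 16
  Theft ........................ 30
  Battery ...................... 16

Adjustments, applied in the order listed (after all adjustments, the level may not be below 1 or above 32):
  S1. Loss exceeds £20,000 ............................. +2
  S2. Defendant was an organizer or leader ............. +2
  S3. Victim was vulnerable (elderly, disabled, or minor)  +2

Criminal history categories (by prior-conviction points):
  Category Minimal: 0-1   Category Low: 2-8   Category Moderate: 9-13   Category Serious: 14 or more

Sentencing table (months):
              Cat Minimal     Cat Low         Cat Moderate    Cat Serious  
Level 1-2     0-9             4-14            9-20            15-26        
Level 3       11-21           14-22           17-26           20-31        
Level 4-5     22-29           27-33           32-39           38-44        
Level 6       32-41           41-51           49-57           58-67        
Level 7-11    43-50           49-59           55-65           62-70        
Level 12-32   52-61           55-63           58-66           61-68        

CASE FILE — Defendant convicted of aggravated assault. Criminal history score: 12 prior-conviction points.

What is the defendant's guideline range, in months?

55-65 months

Base offense level for aggravated assault: 9.
Final offense level: 9.
Criminal history: 12 prior points → Category Moderate (9-13).
Level 9 falls in the 7-11 band.
Grid: Level 7-11 × Category Moderate = 55-65 months.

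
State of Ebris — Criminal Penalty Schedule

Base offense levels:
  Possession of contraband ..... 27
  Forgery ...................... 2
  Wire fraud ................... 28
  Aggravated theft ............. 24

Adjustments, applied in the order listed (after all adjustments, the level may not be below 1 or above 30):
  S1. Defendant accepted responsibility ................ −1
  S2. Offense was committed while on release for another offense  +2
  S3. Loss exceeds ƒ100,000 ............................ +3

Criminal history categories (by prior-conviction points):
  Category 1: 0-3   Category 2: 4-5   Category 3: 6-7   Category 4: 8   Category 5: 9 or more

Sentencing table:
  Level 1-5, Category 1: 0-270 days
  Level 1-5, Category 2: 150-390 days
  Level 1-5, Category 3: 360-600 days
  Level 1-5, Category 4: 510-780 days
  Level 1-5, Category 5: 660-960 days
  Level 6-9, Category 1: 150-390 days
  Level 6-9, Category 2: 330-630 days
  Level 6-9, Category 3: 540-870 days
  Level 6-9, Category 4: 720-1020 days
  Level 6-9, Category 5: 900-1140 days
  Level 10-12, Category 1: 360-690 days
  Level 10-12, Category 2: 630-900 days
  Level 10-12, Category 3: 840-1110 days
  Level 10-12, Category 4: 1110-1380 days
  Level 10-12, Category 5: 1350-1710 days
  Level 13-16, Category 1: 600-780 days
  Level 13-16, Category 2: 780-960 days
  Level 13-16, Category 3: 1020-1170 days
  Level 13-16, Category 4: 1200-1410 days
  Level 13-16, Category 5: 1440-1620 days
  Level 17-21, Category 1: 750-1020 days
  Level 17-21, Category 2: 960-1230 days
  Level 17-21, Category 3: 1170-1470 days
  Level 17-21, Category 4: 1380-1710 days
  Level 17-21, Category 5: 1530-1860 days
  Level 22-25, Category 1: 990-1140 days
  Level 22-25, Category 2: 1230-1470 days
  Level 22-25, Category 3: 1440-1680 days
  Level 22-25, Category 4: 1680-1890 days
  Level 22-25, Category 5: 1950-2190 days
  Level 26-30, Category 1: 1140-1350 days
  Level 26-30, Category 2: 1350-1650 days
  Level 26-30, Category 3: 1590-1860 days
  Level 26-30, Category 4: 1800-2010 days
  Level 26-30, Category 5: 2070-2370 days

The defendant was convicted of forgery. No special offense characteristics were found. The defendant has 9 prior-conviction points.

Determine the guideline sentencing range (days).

660-960 days

Base offense level for forgery: 2.
Final offense level: 2.
Criminal history: 9 prior points → Category 5 (9+).
Level 2 falls in the 1-5 band.
Grid: Level 1-5 × Category 5 = 660-960 days.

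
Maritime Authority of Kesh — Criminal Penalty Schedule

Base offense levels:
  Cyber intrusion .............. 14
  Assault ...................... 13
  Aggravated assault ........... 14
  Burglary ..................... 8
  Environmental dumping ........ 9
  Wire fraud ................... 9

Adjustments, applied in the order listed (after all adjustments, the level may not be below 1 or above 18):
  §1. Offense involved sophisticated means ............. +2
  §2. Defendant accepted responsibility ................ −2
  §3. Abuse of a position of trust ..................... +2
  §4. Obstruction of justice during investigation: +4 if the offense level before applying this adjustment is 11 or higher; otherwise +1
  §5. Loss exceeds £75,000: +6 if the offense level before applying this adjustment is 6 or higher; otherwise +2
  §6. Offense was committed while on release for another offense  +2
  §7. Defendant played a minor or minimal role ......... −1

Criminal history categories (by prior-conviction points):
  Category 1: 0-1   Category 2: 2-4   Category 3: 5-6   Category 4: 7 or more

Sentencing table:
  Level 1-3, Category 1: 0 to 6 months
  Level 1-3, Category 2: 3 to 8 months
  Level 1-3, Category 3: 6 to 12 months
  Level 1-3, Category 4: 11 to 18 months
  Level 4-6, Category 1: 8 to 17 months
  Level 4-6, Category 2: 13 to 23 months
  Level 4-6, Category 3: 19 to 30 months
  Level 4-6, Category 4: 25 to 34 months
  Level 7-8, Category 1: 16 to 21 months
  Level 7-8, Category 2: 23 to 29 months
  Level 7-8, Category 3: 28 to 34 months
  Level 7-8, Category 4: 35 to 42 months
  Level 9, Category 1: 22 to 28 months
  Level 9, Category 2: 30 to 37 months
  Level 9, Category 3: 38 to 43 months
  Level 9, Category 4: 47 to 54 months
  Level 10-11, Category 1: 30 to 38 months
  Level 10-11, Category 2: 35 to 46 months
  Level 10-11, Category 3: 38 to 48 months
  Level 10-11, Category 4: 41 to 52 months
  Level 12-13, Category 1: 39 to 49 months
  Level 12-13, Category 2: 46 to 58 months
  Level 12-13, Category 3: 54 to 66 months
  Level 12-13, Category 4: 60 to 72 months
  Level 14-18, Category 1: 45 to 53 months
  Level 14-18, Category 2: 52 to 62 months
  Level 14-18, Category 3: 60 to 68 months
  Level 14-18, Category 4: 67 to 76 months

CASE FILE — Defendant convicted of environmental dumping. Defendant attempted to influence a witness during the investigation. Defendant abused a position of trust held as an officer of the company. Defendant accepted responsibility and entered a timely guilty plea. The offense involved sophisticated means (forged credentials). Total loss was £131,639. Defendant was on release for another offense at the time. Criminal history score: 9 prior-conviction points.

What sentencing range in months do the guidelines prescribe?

67-76 months

Base offense level for environmental dumping: 9.
§1 applies: 9 + 2 = 11.
§2 applies: 11 − 2 = 9.
§3 applies: 9 + 2 = 11.
§4 applies (level before this adjustment is 11 ≥ 11, so +4): 11 + 4 = 15.
§5 applies (level before this adjustment is 15 ≥ 6, so +6): 15 + 6 = 21.
§6 applies: 21 + 2 = 23.
§7 does not apply.
Level 23 exceeds the maximum of 18; capped at 18.
Final offense level: 18.
Criminal history: 9 prior points → Category 4 (7+).
Level 18 falls in the 14-18 band.
Grid: Level 14-18 × Category 4 = 67-76 months.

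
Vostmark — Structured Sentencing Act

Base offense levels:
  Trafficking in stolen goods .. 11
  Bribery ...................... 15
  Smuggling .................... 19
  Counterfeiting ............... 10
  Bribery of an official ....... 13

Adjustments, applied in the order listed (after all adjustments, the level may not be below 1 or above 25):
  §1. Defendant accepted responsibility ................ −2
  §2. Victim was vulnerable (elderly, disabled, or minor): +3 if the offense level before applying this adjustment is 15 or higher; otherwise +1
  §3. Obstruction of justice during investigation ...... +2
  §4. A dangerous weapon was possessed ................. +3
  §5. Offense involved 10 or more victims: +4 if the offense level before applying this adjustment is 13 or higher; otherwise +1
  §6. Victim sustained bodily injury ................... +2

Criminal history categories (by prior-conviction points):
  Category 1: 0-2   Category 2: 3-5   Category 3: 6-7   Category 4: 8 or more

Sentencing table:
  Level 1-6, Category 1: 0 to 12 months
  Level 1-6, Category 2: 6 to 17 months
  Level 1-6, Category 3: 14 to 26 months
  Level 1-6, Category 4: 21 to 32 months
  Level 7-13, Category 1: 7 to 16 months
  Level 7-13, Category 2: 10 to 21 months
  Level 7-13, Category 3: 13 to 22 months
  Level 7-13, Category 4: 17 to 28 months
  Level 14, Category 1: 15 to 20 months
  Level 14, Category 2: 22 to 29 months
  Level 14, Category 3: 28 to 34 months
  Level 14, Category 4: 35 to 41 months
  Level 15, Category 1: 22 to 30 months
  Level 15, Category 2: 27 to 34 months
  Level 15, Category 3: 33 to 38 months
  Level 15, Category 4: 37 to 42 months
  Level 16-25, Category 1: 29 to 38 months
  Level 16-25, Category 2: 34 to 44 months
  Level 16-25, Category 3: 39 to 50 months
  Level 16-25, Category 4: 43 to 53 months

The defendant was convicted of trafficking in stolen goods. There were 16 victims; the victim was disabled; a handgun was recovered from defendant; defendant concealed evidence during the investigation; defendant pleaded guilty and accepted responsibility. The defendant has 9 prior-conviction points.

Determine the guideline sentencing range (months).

Base offense level for trafficking in stolen goods: 11.
§1 applies: 11 − 2 = 9.
§2 applies (level before this adjustment is 9 < 15, so +1): 9 + 1 = 10.
§3 applies: 10 + 2 = 12.
§4 applies: 12 + 3 = 15.
§5 applies (level before this adjustment is 15 ≥ 13, so +4): 15 + 4 = 19.
Final offense level: 19.
Criminal history: 9 prior points → Category 4 (8+).
Level 19 falls in the 16-25 band.
Grid: Level 16-25 × Category 4 = 43-53 months.

43-53 months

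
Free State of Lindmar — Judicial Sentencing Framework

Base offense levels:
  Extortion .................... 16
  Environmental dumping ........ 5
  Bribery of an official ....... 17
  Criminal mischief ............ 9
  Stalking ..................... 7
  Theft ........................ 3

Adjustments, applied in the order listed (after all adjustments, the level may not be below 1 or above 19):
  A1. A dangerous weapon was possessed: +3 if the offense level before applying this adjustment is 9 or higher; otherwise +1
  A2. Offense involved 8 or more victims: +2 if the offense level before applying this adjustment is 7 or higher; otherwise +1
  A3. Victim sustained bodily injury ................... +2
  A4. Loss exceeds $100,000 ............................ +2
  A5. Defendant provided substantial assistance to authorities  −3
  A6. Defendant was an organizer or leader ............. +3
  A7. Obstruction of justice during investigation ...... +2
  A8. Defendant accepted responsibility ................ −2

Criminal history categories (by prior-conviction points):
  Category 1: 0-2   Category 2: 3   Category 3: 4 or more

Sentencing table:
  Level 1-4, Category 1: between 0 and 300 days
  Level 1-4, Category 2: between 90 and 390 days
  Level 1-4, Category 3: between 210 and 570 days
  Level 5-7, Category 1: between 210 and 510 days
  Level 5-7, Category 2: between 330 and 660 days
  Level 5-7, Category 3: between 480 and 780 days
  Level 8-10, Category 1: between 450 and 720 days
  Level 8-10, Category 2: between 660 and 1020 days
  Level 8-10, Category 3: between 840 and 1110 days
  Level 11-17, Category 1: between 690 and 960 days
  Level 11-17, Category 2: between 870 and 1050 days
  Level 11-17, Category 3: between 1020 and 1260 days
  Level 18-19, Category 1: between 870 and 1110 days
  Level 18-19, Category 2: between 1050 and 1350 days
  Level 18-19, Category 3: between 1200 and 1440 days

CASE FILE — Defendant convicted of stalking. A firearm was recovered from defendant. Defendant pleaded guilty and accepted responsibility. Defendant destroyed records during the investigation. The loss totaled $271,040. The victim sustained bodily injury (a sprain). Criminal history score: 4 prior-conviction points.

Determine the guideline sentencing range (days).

1020-1260 days

Base offense level for stalking: 7.
A1 applies (level before this adjustment is 7 < 9, so +1): 7 + 1 = 8.
A3 applies: 8 + 2 = 10.
A4 applies: 10 + 2 = 12.
A5 does not apply.
A6 does not apply.
A7 applies: 12 + 2 = 14.
A8 applies: 14 − 2 = 12.
Final offense level: 12.
Criminal history: 4 prior points → Category 3 (4+).
Level 12 falls in the 11-17 band.
Grid: Level 11-17 × Category 3 = 1020-1260 days.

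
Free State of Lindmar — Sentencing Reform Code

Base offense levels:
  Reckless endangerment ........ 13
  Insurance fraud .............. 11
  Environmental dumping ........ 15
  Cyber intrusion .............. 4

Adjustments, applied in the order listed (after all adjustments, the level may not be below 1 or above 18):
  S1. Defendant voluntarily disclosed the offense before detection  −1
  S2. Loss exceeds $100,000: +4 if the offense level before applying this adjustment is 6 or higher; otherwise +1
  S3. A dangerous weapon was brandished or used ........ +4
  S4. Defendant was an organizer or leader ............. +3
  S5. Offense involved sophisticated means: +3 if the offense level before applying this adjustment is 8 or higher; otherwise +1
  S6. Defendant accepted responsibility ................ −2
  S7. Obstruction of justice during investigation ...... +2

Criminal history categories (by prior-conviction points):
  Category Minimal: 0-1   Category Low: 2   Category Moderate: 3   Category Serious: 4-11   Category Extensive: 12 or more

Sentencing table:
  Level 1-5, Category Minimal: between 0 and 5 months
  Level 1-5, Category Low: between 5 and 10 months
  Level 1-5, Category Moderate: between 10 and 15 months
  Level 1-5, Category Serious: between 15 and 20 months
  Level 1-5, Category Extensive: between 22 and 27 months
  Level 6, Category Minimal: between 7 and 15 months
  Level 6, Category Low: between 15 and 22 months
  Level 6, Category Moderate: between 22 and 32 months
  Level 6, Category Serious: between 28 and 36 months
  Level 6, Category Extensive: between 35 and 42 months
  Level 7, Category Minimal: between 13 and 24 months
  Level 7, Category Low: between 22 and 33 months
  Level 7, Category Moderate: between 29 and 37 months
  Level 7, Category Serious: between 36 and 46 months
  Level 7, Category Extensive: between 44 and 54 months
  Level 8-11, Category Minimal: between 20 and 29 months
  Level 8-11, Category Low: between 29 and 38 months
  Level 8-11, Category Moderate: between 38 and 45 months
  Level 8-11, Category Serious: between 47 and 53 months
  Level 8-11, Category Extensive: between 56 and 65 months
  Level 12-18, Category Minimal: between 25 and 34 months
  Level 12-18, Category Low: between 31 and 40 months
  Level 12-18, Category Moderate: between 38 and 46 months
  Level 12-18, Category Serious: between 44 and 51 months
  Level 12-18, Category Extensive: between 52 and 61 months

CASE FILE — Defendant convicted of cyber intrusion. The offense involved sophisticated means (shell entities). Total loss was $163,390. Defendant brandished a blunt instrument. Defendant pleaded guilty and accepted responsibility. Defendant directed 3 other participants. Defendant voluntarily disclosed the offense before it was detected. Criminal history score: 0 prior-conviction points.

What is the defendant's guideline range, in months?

25-34 months

Base offense level for cyber intrusion: 4.
S1 applies: 4 − 1 = 3.
S2 applies (level before this adjustment is 3 < 6, so +1): 3 + 1 = 4.
S3 applies: 4 + 4 = 8.
S4 applies: 8 + 3 = 11.
S5 applies (level before this adjustment is 11 ≥ 8, so +3): 11 + 3 = 14.
S6 applies: 14 − 2 = 12.
S7 does not apply.
Final offense level: 12.
Criminal history: 0 prior points → Category Minimal (0-1).
Level 12 falls in the 12-18 band.
Grid: Level 12-18 × Category Minimal = 25-34 months.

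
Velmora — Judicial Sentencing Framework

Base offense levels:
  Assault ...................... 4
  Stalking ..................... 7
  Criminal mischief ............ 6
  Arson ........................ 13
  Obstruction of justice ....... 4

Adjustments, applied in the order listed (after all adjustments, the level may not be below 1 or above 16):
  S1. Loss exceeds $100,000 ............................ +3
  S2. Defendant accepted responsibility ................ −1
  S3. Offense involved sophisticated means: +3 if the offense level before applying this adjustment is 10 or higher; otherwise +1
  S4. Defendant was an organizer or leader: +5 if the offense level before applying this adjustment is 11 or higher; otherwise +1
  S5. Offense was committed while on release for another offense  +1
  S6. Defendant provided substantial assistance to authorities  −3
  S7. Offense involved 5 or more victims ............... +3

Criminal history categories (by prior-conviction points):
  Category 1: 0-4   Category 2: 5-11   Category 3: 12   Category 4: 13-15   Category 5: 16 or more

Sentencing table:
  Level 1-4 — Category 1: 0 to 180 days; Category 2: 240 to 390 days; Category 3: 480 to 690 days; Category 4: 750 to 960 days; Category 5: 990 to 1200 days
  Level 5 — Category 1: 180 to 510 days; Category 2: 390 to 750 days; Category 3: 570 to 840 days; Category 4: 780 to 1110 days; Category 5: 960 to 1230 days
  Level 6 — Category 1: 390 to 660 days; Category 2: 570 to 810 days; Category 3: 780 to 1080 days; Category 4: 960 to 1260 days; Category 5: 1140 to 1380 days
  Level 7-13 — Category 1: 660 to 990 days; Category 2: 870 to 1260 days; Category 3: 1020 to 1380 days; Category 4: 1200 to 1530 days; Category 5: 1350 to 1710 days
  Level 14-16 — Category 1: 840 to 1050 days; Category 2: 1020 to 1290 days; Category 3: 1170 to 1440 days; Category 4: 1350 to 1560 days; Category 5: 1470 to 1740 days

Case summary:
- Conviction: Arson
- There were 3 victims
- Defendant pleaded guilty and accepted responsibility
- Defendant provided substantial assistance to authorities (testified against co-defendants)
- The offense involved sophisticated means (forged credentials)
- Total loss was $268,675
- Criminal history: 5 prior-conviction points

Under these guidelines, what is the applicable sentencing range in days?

Base offense level for arson: 13.
S1 applies: 13 + 3 = 16.
S2 applies: 16 − 1 = 15.
S3 applies (level before this adjustment is 15 ≥ 10, so +3): 15 + 3 = 18.
S4 does not apply.
S6 applies: 18 − 3 = 15.
Final offense level: 15.
Criminal history: 5 prior points → Category 2 (5-11).
Level 15 falls in the 14-16 band.
Grid: Level 14-16 × Category 2 = 1020-1290 days.

1020-1290 days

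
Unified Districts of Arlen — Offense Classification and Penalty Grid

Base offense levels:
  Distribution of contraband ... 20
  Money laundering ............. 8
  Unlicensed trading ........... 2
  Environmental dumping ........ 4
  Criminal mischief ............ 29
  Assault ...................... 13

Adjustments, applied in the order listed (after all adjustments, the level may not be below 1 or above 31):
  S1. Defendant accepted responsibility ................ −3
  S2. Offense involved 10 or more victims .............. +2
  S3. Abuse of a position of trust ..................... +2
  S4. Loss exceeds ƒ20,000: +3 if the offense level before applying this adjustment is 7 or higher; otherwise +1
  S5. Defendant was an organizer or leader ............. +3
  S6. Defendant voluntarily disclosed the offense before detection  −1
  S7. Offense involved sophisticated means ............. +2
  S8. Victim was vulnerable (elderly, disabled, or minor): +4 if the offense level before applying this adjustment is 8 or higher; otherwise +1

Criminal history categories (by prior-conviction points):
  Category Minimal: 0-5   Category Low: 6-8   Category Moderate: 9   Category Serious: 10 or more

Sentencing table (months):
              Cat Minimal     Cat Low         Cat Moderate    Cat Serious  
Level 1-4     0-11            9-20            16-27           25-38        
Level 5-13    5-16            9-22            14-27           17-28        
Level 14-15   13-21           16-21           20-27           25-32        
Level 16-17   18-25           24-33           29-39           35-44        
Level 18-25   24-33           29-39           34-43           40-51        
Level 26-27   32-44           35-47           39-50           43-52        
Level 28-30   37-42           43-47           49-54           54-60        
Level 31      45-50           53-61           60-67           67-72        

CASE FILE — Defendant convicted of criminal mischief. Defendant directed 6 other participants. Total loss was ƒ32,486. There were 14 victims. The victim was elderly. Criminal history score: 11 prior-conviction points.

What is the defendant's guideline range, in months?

Base offense level for criminal mischief: 29.
S1 does not apply.
S2 applies: 29 + 2 = 31.
S4 applies (level before this adjustment is 31 ≥ 7, so +3): 31 + 3 = 34.
S5 applies: 34 + 3 = 37.
S7 does not apply.
S8 applies (level before this adjustment is 37 ≥ 8, so +4): 37 + 4 = 41.
Level 41 exceeds the maximum of 31; capped at 31.
Final offense level: 31.
Criminal history: 11 prior points → Category Serious (10+).
Level 31 falls in the 31 band.
Grid: Level 31 × Category Serious = 67-72 months.

67-72 months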